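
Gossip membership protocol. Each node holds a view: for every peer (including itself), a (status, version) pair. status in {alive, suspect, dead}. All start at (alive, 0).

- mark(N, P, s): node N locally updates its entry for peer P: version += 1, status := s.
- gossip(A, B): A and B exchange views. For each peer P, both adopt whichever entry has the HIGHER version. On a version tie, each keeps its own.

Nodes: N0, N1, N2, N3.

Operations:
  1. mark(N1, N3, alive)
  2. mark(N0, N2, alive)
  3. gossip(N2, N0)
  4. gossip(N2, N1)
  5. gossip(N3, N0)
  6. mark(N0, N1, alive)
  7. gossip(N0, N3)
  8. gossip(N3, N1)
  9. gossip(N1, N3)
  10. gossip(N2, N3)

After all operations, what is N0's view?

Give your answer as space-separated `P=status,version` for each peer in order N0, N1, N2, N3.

Op 1: N1 marks N3=alive -> (alive,v1)
Op 2: N0 marks N2=alive -> (alive,v1)
Op 3: gossip N2<->N0 -> N2.N0=(alive,v0) N2.N1=(alive,v0) N2.N2=(alive,v1) N2.N3=(alive,v0) | N0.N0=(alive,v0) N0.N1=(alive,v0) N0.N2=(alive,v1) N0.N3=(alive,v0)
Op 4: gossip N2<->N1 -> N2.N0=(alive,v0) N2.N1=(alive,v0) N2.N2=(alive,v1) N2.N3=(alive,v1) | N1.N0=(alive,v0) N1.N1=(alive,v0) N1.N2=(alive,v1) N1.N3=(alive,v1)
Op 5: gossip N3<->N0 -> N3.N0=(alive,v0) N3.N1=(alive,v0) N3.N2=(alive,v1) N3.N3=(alive,v0) | N0.N0=(alive,v0) N0.N1=(alive,v0) N0.N2=(alive,v1) N0.N3=(alive,v0)
Op 6: N0 marks N1=alive -> (alive,v1)
Op 7: gossip N0<->N3 -> N0.N0=(alive,v0) N0.N1=(alive,v1) N0.N2=(alive,v1) N0.N3=(alive,v0) | N3.N0=(alive,v0) N3.N1=(alive,v1) N3.N2=(alive,v1) N3.N3=(alive,v0)
Op 8: gossip N3<->N1 -> N3.N0=(alive,v0) N3.N1=(alive,v1) N3.N2=(alive,v1) N3.N3=(alive,v1) | N1.N0=(alive,v0) N1.N1=(alive,v1) N1.N2=(alive,v1) N1.N3=(alive,v1)
Op 9: gossip N1<->N3 -> N1.N0=(alive,v0) N1.N1=(alive,v1) N1.N2=(alive,v1) N1.N3=(alive,v1) | N3.N0=(alive,v0) N3.N1=(alive,v1) N3.N2=(alive,v1) N3.N3=(alive,v1)
Op 10: gossip N2<->N3 -> N2.N0=(alive,v0) N2.N1=(alive,v1) N2.N2=(alive,v1) N2.N3=(alive,v1) | N3.N0=(alive,v0) N3.N1=(alive,v1) N3.N2=(alive,v1) N3.N3=(alive,v1)

Answer: N0=alive,0 N1=alive,1 N2=alive,1 N3=alive,0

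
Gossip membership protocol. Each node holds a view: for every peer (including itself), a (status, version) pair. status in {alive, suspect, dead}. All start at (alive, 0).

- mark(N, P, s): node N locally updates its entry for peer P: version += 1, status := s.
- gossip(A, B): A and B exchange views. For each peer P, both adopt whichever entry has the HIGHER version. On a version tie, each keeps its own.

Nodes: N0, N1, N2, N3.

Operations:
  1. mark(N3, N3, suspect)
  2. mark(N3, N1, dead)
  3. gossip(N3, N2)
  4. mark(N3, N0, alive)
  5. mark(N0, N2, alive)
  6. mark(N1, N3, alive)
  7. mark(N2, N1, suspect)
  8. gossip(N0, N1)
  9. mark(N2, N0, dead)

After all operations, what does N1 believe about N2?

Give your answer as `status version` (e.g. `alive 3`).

Op 1: N3 marks N3=suspect -> (suspect,v1)
Op 2: N3 marks N1=dead -> (dead,v1)
Op 3: gossip N3<->N2 -> N3.N0=(alive,v0) N3.N1=(dead,v1) N3.N2=(alive,v0) N3.N3=(suspect,v1) | N2.N0=(alive,v0) N2.N1=(dead,v1) N2.N2=(alive,v0) N2.N3=(suspect,v1)
Op 4: N3 marks N0=alive -> (alive,v1)
Op 5: N0 marks N2=alive -> (alive,v1)
Op 6: N1 marks N3=alive -> (alive,v1)
Op 7: N2 marks N1=suspect -> (suspect,v2)
Op 8: gossip N0<->N1 -> N0.N0=(alive,v0) N0.N1=(alive,v0) N0.N2=(alive,v1) N0.N3=(alive,v1) | N1.N0=(alive,v0) N1.N1=(alive,v0) N1.N2=(alive,v1) N1.N3=(alive,v1)
Op 9: N2 marks N0=dead -> (dead,v1)

Answer: alive 1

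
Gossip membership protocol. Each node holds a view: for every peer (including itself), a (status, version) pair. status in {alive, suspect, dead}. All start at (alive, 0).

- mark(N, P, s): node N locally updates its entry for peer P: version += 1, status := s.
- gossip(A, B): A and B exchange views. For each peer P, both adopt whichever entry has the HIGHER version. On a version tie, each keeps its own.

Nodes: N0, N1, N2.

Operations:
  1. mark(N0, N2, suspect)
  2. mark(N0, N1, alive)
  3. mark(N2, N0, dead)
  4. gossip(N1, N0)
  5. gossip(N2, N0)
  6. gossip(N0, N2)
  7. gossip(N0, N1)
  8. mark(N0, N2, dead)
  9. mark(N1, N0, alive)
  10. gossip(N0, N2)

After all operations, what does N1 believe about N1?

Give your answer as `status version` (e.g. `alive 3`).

Answer: alive 1

Derivation:
Op 1: N0 marks N2=suspect -> (suspect,v1)
Op 2: N0 marks N1=alive -> (alive,v1)
Op 3: N2 marks N0=dead -> (dead,v1)
Op 4: gossip N1<->N0 -> N1.N0=(alive,v0) N1.N1=(alive,v1) N1.N2=(suspect,v1) | N0.N0=(alive,v0) N0.N1=(alive,v1) N0.N2=(suspect,v1)
Op 5: gossip N2<->N0 -> N2.N0=(dead,v1) N2.N1=(alive,v1) N2.N2=(suspect,v1) | N0.N0=(dead,v1) N0.N1=(alive,v1) N0.N2=(suspect,v1)
Op 6: gossip N0<->N2 -> N0.N0=(dead,v1) N0.N1=(alive,v1) N0.N2=(suspect,v1) | N2.N0=(dead,v1) N2.N1=(alive,v1) N2.N2=(suspect,v1)
Op 7: gossip N0<->N1 -> N0.N0=(dead,v1) N0.N1=(alive,v1) N0.N2=(suspect,v1) | N1.N0=(dead,v1) N1.N1=(alive,v1) N1.N2=(suspect,v1)
Op 8: N0 marks N2=dead -> (dead,v2)
Op 9: N1 marks N0=alive -> (alive,v2)
Op 10: gossip N0<->N2 -> N0.N0=(dead,v1) N0.N1=(alive,v1) N0.N2=(dead,v2) | N2.N0=(dead,v1) N2.N1=(alive,v1) N2.N2=(dead,v2)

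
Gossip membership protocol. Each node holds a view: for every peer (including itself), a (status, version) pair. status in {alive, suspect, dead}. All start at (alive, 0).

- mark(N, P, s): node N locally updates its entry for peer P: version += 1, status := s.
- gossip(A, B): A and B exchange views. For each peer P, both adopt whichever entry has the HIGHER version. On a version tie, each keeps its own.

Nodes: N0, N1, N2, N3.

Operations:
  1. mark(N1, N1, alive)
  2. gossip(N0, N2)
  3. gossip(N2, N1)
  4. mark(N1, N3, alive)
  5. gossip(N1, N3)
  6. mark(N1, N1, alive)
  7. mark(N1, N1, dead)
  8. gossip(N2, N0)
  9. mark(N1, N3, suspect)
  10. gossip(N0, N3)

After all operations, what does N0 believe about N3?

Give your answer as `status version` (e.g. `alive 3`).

Answer: alive 1

Derivation:
Op 1: N1 marks N1=alive -> (alive,v1)
Op 2: gossip N0<->N2 -> N0.N0=(alive,v0) N0.N1=(alive,v0) N0.N2=(alive,v0) N0.N3=(alive,v0) | N2.N0=(alive,v0) N2.N1=(alive,v0) N2.N2=(alive,v0) N2.N3=(alive,v0)
Op 3: gossip N2<->N1 -> N2.N0=(alive,v0) N2.N1=(alive,v1) N2.N2=(alive,v0) N2.N3=(alive,v0) | N1.N0=(alive,v0) N1.N1=(alive,v1) N1.N2=(alive,v0) N1.N3=(alive,v0)
Op 4: N1 marks N3=alive -> (alive,v1)
Op 5: gossip N1<->N3 -> N1.N0=(alive,v0) N1.N1=(alive,v1) N1.N2=(alive,v0) N1.N3=(alive,v1) | N3.N0=(alive,v0) N3.N1=(alive,v1) N3.N2=(alive,v0) N3.N3=(alive,v1)
Op 6: N1 marks N1=alive -> (alive,v2)
Op 7: N1 marks N1=dead -> (dead,v3)
Op 8: gossip N2<->N0 -> N2.N0=(alive,v0) N2.N1=(alive,v1) N2.N2=(alive,v0) N2.N3=(alive,v0) | N0.N0=(alive,v0) N0.N1=(alive,v1) N0.N2=(alive,v0) N0.N3=(alive,v0)
Op 9: N1 marks N3=suspect -> (suspect,v2)
Op 10: gossip N0<->N3 -> N0.N0=(alive,v0) N0.N1=(alive,v1) N0.N2=(alive,v0) N0.N3=(alive,v1) | N3.N0=(alive,v0) N3.N1=(alive,v1) N3.N2=(alive,v0) N3.N3=(alive,v1)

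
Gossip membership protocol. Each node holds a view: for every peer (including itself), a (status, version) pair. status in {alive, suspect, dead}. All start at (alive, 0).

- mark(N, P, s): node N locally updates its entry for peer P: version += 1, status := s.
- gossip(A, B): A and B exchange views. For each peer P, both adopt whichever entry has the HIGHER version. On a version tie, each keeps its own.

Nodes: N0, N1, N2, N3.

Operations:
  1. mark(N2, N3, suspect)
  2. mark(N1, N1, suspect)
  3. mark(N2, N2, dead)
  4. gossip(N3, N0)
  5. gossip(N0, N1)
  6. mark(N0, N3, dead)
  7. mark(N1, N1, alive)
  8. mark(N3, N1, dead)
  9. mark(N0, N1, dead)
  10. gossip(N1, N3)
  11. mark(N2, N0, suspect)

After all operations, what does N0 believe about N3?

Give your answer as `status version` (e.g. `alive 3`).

Op 1: N2 marks N3=suspect -> (suspect,v1)
Op 2: N1 marks N1=suspect -> (suspect,v1)
Op 3: N2 marks N2=dead -> (dead,v1)
Op 4: gossip N3<->N0 -> N3.N0=(alive,v0) N3.N1=(alive,v0) N3.N2=(alive,v0) N3.N3=(alive,v0) | N0.N0=(alive,v0) N0.N1=(alive,v0) N0.N2=(alive,v0) N0.N3=(alive,v0)
Op 5: gossip N0<->N1 -> N0.N0=(alive,v0) N0.N1=(suspect,v1) N0.N2=(alive,v0) N0.N3=(alive,v0) | N1.N0=(alive,v0) N1.N1=(suspect,v1) N1.N2=(alive,v0) N1.N3=(alive,v0)
Op 6: N0 marks N3=dead -> (dead,v1)
Op 7: N1 marks N1=alive -> (alive,v2)
Op 8: N3 marks N1=dead -> (dead,v1)
Op 9: N0 marks N1=dead -> (dead,v2)
Op 10: gossip N1<->N3 -> N1.N0=(alive,v0) N1.N1=(alive,v2) N1.N2=(alive,v0) N1.N3=(alive,v0) | N3.N0=(alive,v0) N3.N1=(alive,v2) N3.N2=(alive,v0) N3.N3=(alive,v0)
Op 11: N2 marks N0=suspect -> (suspect,v1)

Answer: dead 1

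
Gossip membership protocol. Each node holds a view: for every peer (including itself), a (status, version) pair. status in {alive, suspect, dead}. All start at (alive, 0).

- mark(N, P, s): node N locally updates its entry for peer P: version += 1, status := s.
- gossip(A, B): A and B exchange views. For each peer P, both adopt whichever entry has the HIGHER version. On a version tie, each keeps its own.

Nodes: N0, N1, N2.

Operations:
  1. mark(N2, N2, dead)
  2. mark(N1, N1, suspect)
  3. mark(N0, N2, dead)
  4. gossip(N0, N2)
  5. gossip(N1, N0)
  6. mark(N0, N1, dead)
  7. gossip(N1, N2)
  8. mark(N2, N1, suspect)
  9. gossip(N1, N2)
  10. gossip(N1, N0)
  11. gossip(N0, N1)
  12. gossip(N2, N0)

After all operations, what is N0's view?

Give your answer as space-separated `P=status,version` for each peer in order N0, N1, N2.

Op 1: N2 marks N2=dead -> (dead,v1)
Op 2: N1 marks N1=suspect -> (suspect,v1)
Op 3: N0 marks N2=dead -> (dead,v1)
Op 4: gossip N0<->N2 -> N0.N0=(alive,v0) N0.N1=(alive,v0) N0.N2=(dead,v1) | N2.N0=(alive,v0) N2.N1=(alive,v0) N2.N2=(dead,v1)
Op 5: gossip N1<->N0 -> N1.N0=(alive,v0) N1.N1=(suspect,v1) N1.N2=(dead,v1) | N0.N0=(alive,v0) N0.N1=(suspect,v1) N0.N2=(dead,v1)
Op 6: N0 marks N1=dead -> (dead,v2)
Op 7: gossip N1<->N2 -> N1.N0=(alive,v0) N1.N1=(suspect,v1) N1.N2=(dead,v1) | N2.N0=(alive,v0) N2.N1=(suspect,v1) N2.N2=(dead,v1)
Op 8: N2 marks N1=suspect -> (suspect,v2)
Op 9: gossip N1<->N2 -> N1.N0=(alive,v0) N1.N1=(suspect,v2) N1.N2=(dead,v1) | N2.N0=(alive,v0) N2.N1=(suspect,v2) N2.N2=(dead,v1)
Op 10: gossip N1<->N0 -> N1.N0=(alive,v0) N1.N1=(suspect,v2) N1.N2=(dead,v1) | N0.N0=(alive,v0) N0.N1=(dead,v2) N0.N2=(dead,v1)
Op 11: gossip N0<->N1 -> N0.N0=(alive,v0) N0.N1=(dead,v2) N0.N2=(dead,v1) | N1.N0=(alive,v0) N1.N1=(suspect,v2) N1.N2=(dead,v1)
Op 12: gossip N2<->N0 -> N2.N0=(alive,v0) N2.N1=(suspect,v2) N2.N2=(dead,v1) | N0.N0=(alive,v0) N0.N1=(dead,v2) N0.N2=(dead,v1)

Answer: N0=alive,0 N1=dead,2 N2=dead,1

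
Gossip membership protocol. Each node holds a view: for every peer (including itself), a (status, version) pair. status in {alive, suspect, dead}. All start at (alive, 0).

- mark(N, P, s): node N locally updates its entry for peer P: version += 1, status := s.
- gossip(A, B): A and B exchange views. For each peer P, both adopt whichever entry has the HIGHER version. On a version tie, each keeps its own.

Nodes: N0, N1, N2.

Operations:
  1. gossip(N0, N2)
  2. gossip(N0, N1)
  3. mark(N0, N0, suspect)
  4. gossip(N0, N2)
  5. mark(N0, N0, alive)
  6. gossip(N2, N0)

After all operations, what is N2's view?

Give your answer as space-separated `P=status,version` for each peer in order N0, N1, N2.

Answer: N0=alive,2 N1=alive,0 N2=alive,0

Derivation:
Op 1: gossip N0<->N2 -> N0.N0=(alive,v0) N0.N1=(alive,v0) N0.N2=(alive,v0) | N2.N0=(alive,v0) N2.N1=(alive,v0) N2.N2=(alive,v0)
Op 2: gossip N0<->N1 -> N0.N0=(alive,v0) N0.N1=(alive,v0) N0.N2=(alive,v0) | N1.N0=(alive,v0) N1.N1=(alive,v0) N1.N2=(alive,v0)
Op 3: N0 marks N0=suspect -> (suspect,v1)
Op 4: gossip N0<->N2 -> N0.N0=(suspect,v1) N0.N1=(alive,v0) N0.N2=(alive,v0) | N2.N0=(suspect,v1) N2.N1=(alive,v0) N2.N2=(alive,v0)
Op 5: N0 marks N0=alive -> (alive,v2)
Op 6: gossip N2<->N0 -> N2.N0=(alive,v2) N2.N1=(alive,v0) N2.N2=(alive,v0) | N0.N0=(alive,v2) N0.N1=(alive,v0) N0.N2=(alive,v0)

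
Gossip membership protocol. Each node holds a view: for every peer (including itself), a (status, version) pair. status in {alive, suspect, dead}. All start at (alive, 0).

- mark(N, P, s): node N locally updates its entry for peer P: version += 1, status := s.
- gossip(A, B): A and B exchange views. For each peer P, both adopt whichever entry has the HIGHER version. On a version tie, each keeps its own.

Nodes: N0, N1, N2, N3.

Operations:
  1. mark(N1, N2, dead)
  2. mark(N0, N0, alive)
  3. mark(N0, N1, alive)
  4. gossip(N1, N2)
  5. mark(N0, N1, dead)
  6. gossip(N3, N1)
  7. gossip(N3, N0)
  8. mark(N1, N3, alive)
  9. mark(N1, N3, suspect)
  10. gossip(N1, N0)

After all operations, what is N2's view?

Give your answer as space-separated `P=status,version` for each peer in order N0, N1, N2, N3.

Answer: N0=alive,0 N1=alive,0 N2=dead,1 N3=alive,0

Derivation:
Op 1: N1 marks N2=dead -> (dead,v1)
Op 2: N0 marks N0=alive -> (alive,v1)
Op 3: N0 marks N1=alive -> (alive,v1)
Op 4: gossip N1<->N2 -> N1.N0=(alive,v0) N1.N1=(alive,v0) N1.N2=(dead,v1) N1.N3=(alive,v0) | N2.N0=(alive,v0) N2.N1=(alive,v0) N2.N2=(dead,v1) N2.N3=(alive,v0)
Op 5: N0 marks N1=dead -> (dead,v2)
Op 6: gossip N3<->N1 -> N3.N0=(alive,v0) N3.N1=(alive,v0) N3.N2=(dead,v1) N3.N3=(alive,v0) | N1.N0=(alive,v0) N1.N1=(alive,v0) N1.N2=(dead,v1) N1.N3=(alive,v0)
Op 7: gossip N3<->N0 -> N3.N0=(alive,v1) N3.N1=(dead,v2) N3.N2=(dead,v1) N3.N3=(alive,v0) | N0.N0=(alive,v1) N0.N1=(dead,v2) N0.N2=(dead,v1) N0.N3=(alive,v0)
Op 8: N1 marks N3=alive -> (alive,v1)
Op 9: N1 marks N3=suspect -> (suspect,v2)
Op 10: gossip N1<->N0 -> N1.N0=(alive,v1) N1.N1=(dead,v2) N1.N2=(dead,v1) N1.N3=(suspect,v2) | N0.N0=(alive,v1) N0.N1=(dead,v2) N0.N2=(dead,v1) N0.N3=(suspect,v2)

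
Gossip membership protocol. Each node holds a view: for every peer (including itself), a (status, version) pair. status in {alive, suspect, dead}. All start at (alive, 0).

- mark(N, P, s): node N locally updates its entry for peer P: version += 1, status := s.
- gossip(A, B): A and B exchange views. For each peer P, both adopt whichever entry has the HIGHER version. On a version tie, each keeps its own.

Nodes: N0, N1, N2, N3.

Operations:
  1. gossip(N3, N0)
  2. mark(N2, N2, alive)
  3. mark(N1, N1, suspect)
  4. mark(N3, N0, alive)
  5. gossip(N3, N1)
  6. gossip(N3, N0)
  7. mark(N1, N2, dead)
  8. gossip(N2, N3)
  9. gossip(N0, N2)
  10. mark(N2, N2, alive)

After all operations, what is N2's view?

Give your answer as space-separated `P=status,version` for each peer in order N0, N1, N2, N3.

Answer: N0=alive,1 N1=suspect,1 N2=alive,2 N3=alive,0

Derivation:
Op 1: gossip N3<->N0 -> N3.N0=(alive,v0) N3.N1=(alive,v0) N3.N2=(alive,v0) N3.N3=(alive,v0) | N0.N0=(alive,v0) N0.N1=(alive,v0) N0.N2=(alive,v0) N0.N3=(alive,v0)
Op 2: N2 marks N2=alive -> (alive,v1)
Op 3: N1 marks N1=suspect -> (suspect,v1)
Op 4: N3 marks N0=alive -> (alive,v1)
Op 5: gossip N3<->N1 -> N3.N0=(alive,v1) N3.N1=(suspect,v1) N3.N2=(alive,v0) N3.N3=(alive,v0) | N1.N0=(alive,v1) N1.N1=(suspect,v1) N1.N2=(alive,v0) N1.N3=(alive,v0)
Op 6: gossip N3<->N0 -> N3.N0=(alive,v1) N3.N1=(suspect,v1) N3.N2=(alive,v0) N3.N3=(alive,v0) | N0.N0=(alive,v1) N0.N1=(suspect,v1) N0.N2=(alive,v0) N0.N3=(alive,v0)
Op 7: N1 marks N2=dead -> (dead,v1)
Op 8: gossip N2<->N3 -> N2.N0=(alive,v1) N2.N1=(suspect,v1) N2.N2=(alive,v1) N2.N3=(alive,v0) | N3.N0=(alive,v1) N3.N1=(suspect,v1) N3.N2=(alive,v1) N3.N3=(alive,v0)
Op 9: gossip N0<->N2 -> N0.N0=(alive,v1) N0.N1=(suspect,v1) N0.N2=(alive,v1) N0.N3=(alive,v0) | N2.N0=(alive,v1) N2.N1=(suspect,v1) N2.N2=(alive,v1) N2.N3=(alive,v0)
Op 10: N2 marks N2=alive -> (alive,v2)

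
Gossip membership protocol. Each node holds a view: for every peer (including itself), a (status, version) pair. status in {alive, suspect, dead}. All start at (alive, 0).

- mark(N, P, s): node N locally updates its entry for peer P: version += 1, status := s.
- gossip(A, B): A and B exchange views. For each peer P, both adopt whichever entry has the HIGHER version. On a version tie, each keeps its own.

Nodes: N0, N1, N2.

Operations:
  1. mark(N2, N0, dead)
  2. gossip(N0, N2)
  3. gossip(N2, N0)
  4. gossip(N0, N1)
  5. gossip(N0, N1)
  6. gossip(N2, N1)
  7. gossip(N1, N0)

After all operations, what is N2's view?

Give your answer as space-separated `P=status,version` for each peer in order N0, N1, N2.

Answer: N0=dead,1 N1=alive,0 N2=alive,0

Derivation:
Op 1: N2 marks N0=dead -> (dead,v1)
Op 2: gossip N0<->N2 -> N0.N0=(dead,v1) N0.N1=(alive,v0) N0.N2=(alive,v0) | N2.N0=(dead,v1) N2.N1=(alive,v0) N2.N2=(alive,v0)
Op 3: gossip N2<->N0 -> N2.N0=(dead,v1) N2.N1=(alive,v0) N2.N2=(alive,v0) | N0.N0=(dead,v1) N0.N1=(alive,v0) N0.N2=(alive,v0)
Op 4: gossip N0<->N1 -> N0.N0=(dead,v1) N0.N1=(alive,v0) N0.N2=(alive,v0) | N1.N0=(dead,v1) N1.N1=(alive,v0) N1.N2=(alive,v0)
Op 5: gossip N0<->N1 -> N0.N0=(dead,v1) N0.N1=(alive,v0) N0.N2=(alive,v0) | N1.N0=(dead,v1) N1.N1=(alive,v0) N1.N2=(alive,v0)
Op 6: gossip N2<->N1 -> N2.N0=(dead,v1) N2.N1=(alive,v0) N2.N2=(alive,v0) | N1.N0=(dead,v1) N1.N1=(alive,v0) N1.N2=(alive,v0)
Op 7: gossip N1<->N0 -> N1.N0=(dead,v1) N1.N1=(alive,v0) N1.N2=(alive,v0) | N0.N0=(dead,v1) N0.N1=(alive,v0) N0.N2=(alive,v0)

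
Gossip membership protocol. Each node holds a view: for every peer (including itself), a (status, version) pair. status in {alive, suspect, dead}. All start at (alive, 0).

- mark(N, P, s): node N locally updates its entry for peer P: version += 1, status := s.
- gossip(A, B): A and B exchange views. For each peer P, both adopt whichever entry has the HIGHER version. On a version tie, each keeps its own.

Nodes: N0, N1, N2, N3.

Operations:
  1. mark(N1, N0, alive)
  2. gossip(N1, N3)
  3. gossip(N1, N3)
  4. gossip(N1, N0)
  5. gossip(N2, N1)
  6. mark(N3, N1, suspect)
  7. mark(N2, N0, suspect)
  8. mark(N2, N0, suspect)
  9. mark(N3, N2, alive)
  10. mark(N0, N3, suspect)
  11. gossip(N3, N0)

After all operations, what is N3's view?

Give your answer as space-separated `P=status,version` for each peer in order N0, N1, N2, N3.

Op 1: N1 marks N0=alive -> (alive,v1)
Op 2: gossip N1<->N3 -> N1.N0=(alive,v1) N1.N1=(alive,v0) N1.N2=(alive,v0) N1.N3=(alive,v0) | N3.N0=(alive,v1) N3.N1=(alive,v0) N3.N2=(alive,v0) N3.N3=(alive,v0)
Op 3: gossip N1<->N3 -> N1.N0=(alive,v1) N1.N1=(alive,v0) N1.N2=(alive,v0) N1.N3=(alive,v0) | N3.N0=(alive,v1) N3.N1=(alive,v0) N3.N2=(alive,v0) N3.N3=(alive,v0)
Op 4: gossip N1<->N0 -> N1.N0=(alive,v1) N1.N1=(alive,v0) N1.N2=(alive,v0) N1.N3=(alive,v0) | N0.N0=(alive,v1) N0.N1=(alive,v0) N0.N2=(alive,v0) N0.N3=(alive,v0)
Op 5: gossip N2<->N1 -> N2.N0=(alive,v1) N2.N1=(alive,v0) N2.N2=(alive,v0) N2.N3=(alive,v0) | N1.N0=(alive,v1) N1.N1=(alive,v0) N1.N2=(alive,v0) N1.N3=(alive,v0)
Op 6: N3 marks N1=suspect -> (suspect,v1)
Op 7: N2 marks N0=suspect -> (suspect,v2)
Op 8: N2 marks N0=suspect -> (suspect,v3)
Op 9: N3 marks N2=alive -> (alive,v1)
Op 10: N0 marks N3=suspect -> (suspect,v1)
Op 11: gossip N3<->N0 -> N3.N0=(alive,v1) N3.N1=(suspect,v1) N3.N2=(alive,v1) N3.N3=(suspect,v1) | N0.N0=(alive,v1) N0.N1=(suspect,v1) N0.N2=(alive,v1) N0.N3=(suspect,v1)

Answer: N0=alive,1 N1=suspect,1 N2=alive,1 N3=suspect,1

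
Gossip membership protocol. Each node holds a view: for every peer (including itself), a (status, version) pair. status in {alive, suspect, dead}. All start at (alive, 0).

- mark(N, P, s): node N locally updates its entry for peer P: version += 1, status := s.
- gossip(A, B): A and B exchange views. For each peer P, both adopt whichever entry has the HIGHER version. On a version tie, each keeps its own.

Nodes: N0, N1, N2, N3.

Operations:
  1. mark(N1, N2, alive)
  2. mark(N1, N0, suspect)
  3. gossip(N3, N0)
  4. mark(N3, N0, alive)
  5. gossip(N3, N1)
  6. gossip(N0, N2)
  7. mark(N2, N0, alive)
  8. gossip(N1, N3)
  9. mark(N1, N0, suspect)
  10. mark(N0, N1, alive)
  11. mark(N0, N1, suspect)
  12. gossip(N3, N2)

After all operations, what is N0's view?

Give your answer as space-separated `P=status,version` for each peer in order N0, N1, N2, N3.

Answer: N0=alive,0 N1=suspect,2 N2=alive,0 N3=alive,0

Derivation:
Op 1: N1 marks N2=alive -> (alive,v1)
Op 2: N1 marks N0=suspect -> (suspect,v1)
Op 3: gossip N3<->N0 -> N3.N0=(alive,v0) N3.N1=(alive,v0) N3.N2=(alive,v0) N3.N3=(alive,v0) | N0.N0=(alive,v0) N0.N1=(alive,v0) N0.N2=(alive,v0) N0.N3=(alive,v0)
Op 4: N3 marks N0=alive -> (alive,v1)
Op 5: gossip N3<->N1 -> N3.N0=(alive,v1) N3.N1=(alive,v0) N3.N2=(alive,v1) N3.N3=(alive,v0) | N1.N0=(suspect,v1) N1.N1=(alive,v0) N1.N2=(alive,v1) N1.N3=(alive,v0)
Op 6: gossip N0<->N2 -> N0.N0=(alive,v0) N0.N1=(alive,v0) N0.N2=(alive,v0) N0.N3=(alive,v0) | N2.N0=(alive,v0) N2.N1=(alive,v0) N2.N2=(alive,v0) N2.N3=(alive,v0)
Op 7: N2 marks N0=alive -> (alive,v1)
Op 8: gossip N1<->N3 -> N1.N0=(suspect,v1) N1.N1=(alive,v0) N1.N2=(alive,v1) N1.N3=(alive,v0) | N3.N0=(alive,v1) N3.N1=(alive,v0) N3.N2=(alive,v1) N3.N3=(alive,v0)
Op 9: N1 marks N0=suspect -> (suspect,v2)
Op 10: N0 marks N1=alive -> (alive,v1)
Op 11: N0 marks N1=suspect -> (suspect,v2)
Op 12: gossip N3<->N2 -> N3.N0=(alive,v1) N3.N1=(alive,v0) N3.N2=(alive,v1) N3.N3=(alive,v0) | N2.N0=(alive,v1) N2.N1=(alive,v0) N2.N2=(alive,v1) N2.N3=(alive,v0)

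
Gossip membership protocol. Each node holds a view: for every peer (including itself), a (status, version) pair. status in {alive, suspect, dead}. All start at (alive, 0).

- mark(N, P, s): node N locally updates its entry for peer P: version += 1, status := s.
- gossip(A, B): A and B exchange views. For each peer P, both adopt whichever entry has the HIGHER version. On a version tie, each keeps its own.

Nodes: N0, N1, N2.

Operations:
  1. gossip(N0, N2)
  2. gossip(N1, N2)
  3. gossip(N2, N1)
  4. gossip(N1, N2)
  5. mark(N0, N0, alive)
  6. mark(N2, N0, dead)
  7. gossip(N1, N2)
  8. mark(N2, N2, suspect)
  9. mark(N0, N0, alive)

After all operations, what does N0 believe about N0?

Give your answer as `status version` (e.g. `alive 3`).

Answer: alive 2

Derivation:
Op 1: gossip N0<->N2 -> N0.N0=(alive,v0) N0.N1=(alive,v0) N0.N2=(alive,v0) | N2.N0=(alive,v0) N2.N1=(alive,v0) N2.N2=(alive,v0)
Op 2: gossip N1<->N2 -> N1.N0=(alive,v0) N1.N1=(alive,v0) N1.N2=(alive,v0) | N2.N0=(alive,v0) N2.N1=(alive,v0) N2.N2=(alive,v0)
Op 3: gossip N2<->N1 -> N2.N0=(alive,v0) N2.N1=(alive,v0) N2.N2=(alive,v0) | N1.N0=(alive,v0) N1.N1=(alive,v0) N1.N2=(alive,v0)
Op 4: gossip N1<->N2 -> N1.N0=(alive,v0) N1.N1=(alive,v0) N1.N2=(alive,v0) | N2.N0=(alive,v0) N2.N1=(alive,v0) N2.N2=(alive,v0)
Op 5: N0 marks N0=alive -> (alive,v1)
Op 6: N2 marks N0=dead -> (dead,v1)
Op 7: gossip N1<->N2 -> N1.N0=(dead,v1) N1.N1=(alive,v0) N1.N2=(alive,v0) | N2.N0=(dead,v1) N2.N1=(alive,v0) N2.N2=(alive,v0)
Op 8: N2 marks N2=suspect -> (suspect,v1)
Op 9: N0 marks N0=alive -> (alive,v2)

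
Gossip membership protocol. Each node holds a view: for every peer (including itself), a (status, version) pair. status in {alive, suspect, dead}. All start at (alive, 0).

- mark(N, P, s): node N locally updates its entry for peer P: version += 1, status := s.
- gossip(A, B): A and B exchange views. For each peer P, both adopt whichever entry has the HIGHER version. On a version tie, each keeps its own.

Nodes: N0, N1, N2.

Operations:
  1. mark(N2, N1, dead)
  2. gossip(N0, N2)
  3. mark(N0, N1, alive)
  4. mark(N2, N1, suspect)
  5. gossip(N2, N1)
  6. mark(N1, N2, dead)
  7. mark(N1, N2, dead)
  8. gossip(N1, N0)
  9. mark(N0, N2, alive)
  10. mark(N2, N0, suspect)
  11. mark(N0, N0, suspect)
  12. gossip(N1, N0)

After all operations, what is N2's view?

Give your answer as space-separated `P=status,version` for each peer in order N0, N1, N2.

Op 1: N2 marks N1=dead -> (dead,v1)
Op 2: gossip N0<->N2 -> N0.N0=(alive,v0) N0.N1=(dead,v1) N0.N2=(alive,v0) | N2.N0=(alive,v0) N2.N1=(dead,v1) N2.N2=(alive,v0)
Op 3: N0 marks N1=alive -> (alive,v2)
Op 4: N2 marks N1=suspect -> (suspect,v2)
Op 5: gossip N2<->N1 -> N2.N0=(alive,v0) N2.N1=(suspect,v2) N2.N2=(alive,v0) | N1.N0=(alive,v0) N1.N1=(suspect,v2) N1.N2=(alive,v0)
Op 6: N1 marks N2=dead -> (dead,v1)
Op 7: N1 marks N2=dead -> (dead,v2)
Op 8: gossip N1<->N0 -> N1.N0=(alive,v0) N1.N1=(suspect,v2) N1.N2=(dead,v2) | N0.N0=(alive,v0) N0.N1=(alive,v2) N0.N2=(dead,v2)
Op 9: N0 marks N2=alive -> (alive,v3)
Op 10: N2 marks N0=suspect -> (suspect,v1)
Op 11: N0 marks N0=suspect -> (suspect,v1)
Op 12: gossip N1<->N0 -> N1.N0=(suspect,v1) N1.N1=(suspect,v2) N1.N2=(alive,v3) | N0.N0=(suspect,v1) N0.N1=(alive,v2) N0.N2=(alive,v3)

Answer: N0=suspect,1 N1=suspect,2 N2=alive,0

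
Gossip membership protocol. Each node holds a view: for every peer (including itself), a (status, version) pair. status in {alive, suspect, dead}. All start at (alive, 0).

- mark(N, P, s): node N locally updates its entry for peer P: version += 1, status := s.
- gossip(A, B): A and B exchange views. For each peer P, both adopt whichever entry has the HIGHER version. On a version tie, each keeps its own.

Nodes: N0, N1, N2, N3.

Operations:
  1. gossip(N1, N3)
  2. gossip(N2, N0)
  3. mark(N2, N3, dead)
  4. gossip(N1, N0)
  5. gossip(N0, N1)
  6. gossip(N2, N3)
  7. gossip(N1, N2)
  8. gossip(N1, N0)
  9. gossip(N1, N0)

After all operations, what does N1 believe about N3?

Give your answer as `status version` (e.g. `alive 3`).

Op 1: gossip N1<->N3 -> N1.N0=(alive,v0) N1.N1=(alive,v0) N1.N2=(alive,v0) N1.N3=(alive,v0) | N3.N0=(alive,v0) N3.N1=(alive,v0) N3.N2=(alive,v0) N3.N3=(alive,v0)
Op 2: gossip N2<->N0 -> N2.N0=(alive,v0) N2.N1=(alive,v0) N2.N2=(alive,v0) N2.N3=(alive,v0) | N0.N0=(alive,v0) N0.N1=(alive,v0) N0.N2=(alive,v0) N0.N3=(alive,v0)
Op 3: N2 marks N3=dead -> (dead,v1)
Op 4: gossip N1<->N0 -> N1.N0=(alive,v0) N1.N1=(alive,v0) N1.N2=(alive,v0) N1.N3=(alive,v0) | N0.N0=(alive,v0) N0.N1=(alive,v0) N0.N2=(alive,v0) N0.N3=(alive,v0)
Op 5: gossip N0<->N1 -> N0.N0=(alive,v0) N0.N1=(alive,v0) N0.N2=(alive,v0) N0.N3=(alive,v0) | N1.N0=(alive,v0) N1.N1=(alive,v0) N1.N2=(alive,v0) N1.N3=(alive,v0)
Op 6: gossip N2<->N3 -> N2.N0=(alive,v0) N2.N1=(alive,v0) N2.N2=(alive,v0) N2.N3=(dead,v1) | N3.N0=(alive,v0) N3.N1=(alive,v0) N3.N2=(alive,v0) N3.N3=(dead,v1)
Op 7: gossip N1<->N2 -> N1.N0=(alive,v0) N1.N1=(alive,v0) N1.N2=(alive,v0) N1.N3=(dead,v1) | N2.N0=(alive,v0) N2.N1=(alive,v0) N2.N2=(alive,v0) N2.N3=(dead,v1)
Op 8: gossip N1<->N0 -> N1.N0=(alive,v0) N1.N1=(alive,v0) N1.N2=(alive,v0) N1.N3=(dead,v1) | N0.N0=(alive,v0) N0.N1=(alive,v0) N0.N2=(alive,v0) N0.N3=(dead,v1)
Op 9: gossip N1<->N0 -> N1.N0=(alive,v0) N1.N1=(alive,v0) N1.N2=(alive,v0) N1.N3=(dead,v1) | N0.N0=(alive,v0) N0.N1=(alive,v0) N0.N2=(alive,v0) N0.N3=(dead,v1)

Answer: dead 1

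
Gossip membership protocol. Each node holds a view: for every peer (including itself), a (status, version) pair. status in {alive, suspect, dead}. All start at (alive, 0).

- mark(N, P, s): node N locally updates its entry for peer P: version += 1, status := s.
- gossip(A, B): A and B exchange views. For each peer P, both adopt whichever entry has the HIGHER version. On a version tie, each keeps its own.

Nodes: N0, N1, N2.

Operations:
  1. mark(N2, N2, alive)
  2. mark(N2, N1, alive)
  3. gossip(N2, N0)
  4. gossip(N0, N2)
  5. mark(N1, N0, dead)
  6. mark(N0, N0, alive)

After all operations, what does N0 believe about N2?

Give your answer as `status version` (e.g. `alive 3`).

Op 1: N2 marks N2=alive -> (alive,v1)
Op 2: N2 marks N1=alive -> (alive,v1)
Op 3: gossip N2<->N0 -> N2.N0=(alive,v0) N2.N1=(alive,v1) N2.N2=(alive,v1) | N0.N0=(alive,v0) N0.N1=(alive,v1) N0.N2=(alive,v1)
Op 4: gossip N0<->N2 -> N0.N0=(alive,v0) N0.N1=(alive,v1) N0.N2=(alive,v1) | N2.N0=(alive,v0) N2.N1=(alive,v1) N2.N2=(alive,v1)
Op 5: N1 marks N0=dead -> (dead,v1)
Op 6: N0 marks N0=alive -> (alive,v1)

Answer: alive 1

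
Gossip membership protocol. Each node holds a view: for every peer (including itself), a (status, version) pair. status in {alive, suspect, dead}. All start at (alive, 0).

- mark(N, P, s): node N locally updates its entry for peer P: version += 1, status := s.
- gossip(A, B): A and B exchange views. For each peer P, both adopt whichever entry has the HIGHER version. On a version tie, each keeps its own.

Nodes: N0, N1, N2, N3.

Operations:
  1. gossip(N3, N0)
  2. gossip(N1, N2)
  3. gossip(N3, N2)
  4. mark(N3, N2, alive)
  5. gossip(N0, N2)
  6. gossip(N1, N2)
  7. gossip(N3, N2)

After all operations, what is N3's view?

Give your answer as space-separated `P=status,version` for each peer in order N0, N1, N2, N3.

Answer: N0=alive,0 N1=alive,0 N2=alive,1 N3=alive,0

Derivation:
Op 1: gossip N3<->N0 -> N3.N0=(alive,v0) N3.N1=(alive,v0) N3.N2=(alive,v0) N3.N3=(alive,v0) | N0.N0=(alive,v0) N0.N1=(alive,v0) N0.N2=(alive,v0) N0.N3=(alive,v0)
Op 2: gossip N1<->N2 -> N1.N0=(alive,v0) N1.N1=(alive,v0) N1.N2=(alive,v0) N1.N3=(alive,v0) | N2.N0=(alive,v0) N2.N1=(alive,v0) N2.N2=(alive,v0) N2.N3=(alive,v0)
Op 3: gossip N3<->N2 -> N3.N0=(alive,v0) N3.N1=(alive,v0) N3.N2=(alive,v0) N3.N3=(alive,v0) | N2.N0=(alive,v0) N2.N1=(alive,v0) N2.N2=(alive,v0) N2.N3=(alive,v0)
Op 4: N3 marks N2=alive -> (alive,v1)
Op 5: gossip N0<->N2 -> N0.N0=(alive,v0) N0.N1=(alive,v0) N0.N2=(alive,v0) N0.N3=(alive,v0) | N2.N0=(alive,v0) N2.N1=(alive,v0) N2.N2=(alive,v0) N2.N3=(alive,v0)
Op 6: gossip N1<->N2 -> N1.N0=(alive,v0) N1.N1=(alive,v0) N1.N2=(alive,v0) N1.N3=(alive,v0) | N2.N0=(alive,v0) N2.N1=(alive,v0) N2.N2=(alive,v0) N2.N3=(alive,v0)
Op 7: gossip N3<->N2 -> N3.N0=(alive,v0) N3.N1=(alive,v0) N3.N2=(alive,v1) N3.N3=(alive,v0) | N2.N0=(alive,v0) N2.N1=(alive,v0) N2.N2=(alive,v1) N2.N3=(alive,v0)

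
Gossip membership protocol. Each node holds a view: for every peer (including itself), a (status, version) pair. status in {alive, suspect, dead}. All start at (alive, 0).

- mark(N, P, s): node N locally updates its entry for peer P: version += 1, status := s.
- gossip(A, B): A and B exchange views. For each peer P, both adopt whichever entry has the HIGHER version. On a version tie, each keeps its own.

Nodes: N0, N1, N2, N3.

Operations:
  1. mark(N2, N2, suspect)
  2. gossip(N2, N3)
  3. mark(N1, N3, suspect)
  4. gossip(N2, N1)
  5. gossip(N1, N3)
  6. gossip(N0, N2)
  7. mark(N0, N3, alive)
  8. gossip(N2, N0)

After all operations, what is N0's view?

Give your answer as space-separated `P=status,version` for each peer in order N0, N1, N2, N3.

Answer: N0=alive,0 N1=alive,0 N2=suspect,1 N3=alive,2

Derivation:
Op 1: N2 marks N2=suspect -> (suspect,v1)
Op 2: gossip N2<->N3 -> N2.N0=(alive,v0) N2.N1=(alive,v0) N2.N2=(suspect,v1) N2.N3=(alive,v0) | N3.N0=(alive,v0) N3.N1=(alive,v0) N3.N2=(suspect,v1) N3.N3=(alive,v0)
Op 3: N1 marks N3=suspect -> (suspect,v1)
Op 4: gossip N2<->N1 -> N2.N0=(alive,v0) N2.N1=(alive,v0) N2.N2=(suspect,v1) N2.N3=(suspect,v1) | N1.N0=(alive,v0) N1.N1=(alive,v0) N1.N2=(suspect,v1) N1.N3=(suspect,v1)
Op 5: gossip N1<->N3 -> N1.N0=(alive,v0) N1.N1=(alive,v0) N1.N2=(suspect,v1) N1.N3=(suspect,v1) | N3.N0=(alive,v0) N3.N1=(alive,v0) N3.N2=(suspect,v1) N3.N3=(suspect,v1)
Op 6: gossip N0<->N2 -> N0.N0=(alive,v0) N0.N1=(alive,v0) N0.N2=(suspect,v1) N0.N3=(suspect,v1) | N2.N0=(alive,v0) N2.N1=(alive,v0) N2.N2=(suspect,v1) N2.N3=(suspect,v1)
Op 7: N0 marks N3=alive -> (alive,v2)
Op 8: gossip N2<->N0 -> N2.N0=(alive,v0) N2.N1=(alive,v0) N2.N2=(suspect,v1) N2.N3=(alive,v2) | N0.N0=(alive,v0) N0.N1=(alive,v0) N0.N2=(suspect,v1) N0.N3=(alive,v2)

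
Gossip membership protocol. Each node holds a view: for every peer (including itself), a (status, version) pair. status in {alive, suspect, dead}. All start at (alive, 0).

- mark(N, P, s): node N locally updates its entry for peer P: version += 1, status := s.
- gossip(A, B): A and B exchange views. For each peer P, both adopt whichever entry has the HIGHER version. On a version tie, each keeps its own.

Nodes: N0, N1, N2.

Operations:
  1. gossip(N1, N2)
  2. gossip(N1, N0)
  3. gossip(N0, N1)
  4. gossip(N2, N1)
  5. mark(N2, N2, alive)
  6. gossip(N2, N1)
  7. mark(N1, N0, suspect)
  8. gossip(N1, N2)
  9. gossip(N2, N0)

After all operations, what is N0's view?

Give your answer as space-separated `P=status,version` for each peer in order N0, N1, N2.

Op 1: gossip N1<->N2 -> N1.N0=(alive,v0) N1.N1=(alive,v0) N1.N2=(alive,v0) | N2.N0=(alive,v0) N2.N1=(alive,v0) N2.N2=(alive,v0)
Op 2: gossip N1<->N0 -> N1.N0=(alive,v0) N1.N1=(alive,v0) N1.N2=(alive,v0) | N0.N0=(alive,v0) N0.N1=(alive,v0) N0.N2=(alive,v0)
Op 3: gossip N0<->N1 -> N0.N0=(alive,v0) N0.N1=(alive,v0) N0.N2=(alive,v0) | N1.N0=(alive,v0) N1.N1=(alive,v0) N1.N2=(alive,v0)
Op 4: gossip N2<->N1 -> N2.N0=(alive,v0) N2.N1=(alive,v0) N2.N2=(alive,v0) | N1.N0=(alive,v0) N1.N1=(alive,v0) N1.N2=(alive,v0)
Op 5: N2 marks N2=alive -> (alive,v1)
Op 6: gossip N2<->N1 -> N2.N0=(alive,v0) N2.N1=(alive,v0) N2.N2=(alive,v1) | N1.N0=(alive,v0) N1.N1=(alive,v0) N1.N2=(alive,v1)
Op 7: N1 marks N0=suspect -> (suspect,v1)
Op 8: gossip N1<->N2 -> N1.N0=(suspect,v1) N1.N1=(alive,v0) N1.N2=(alive,v1) | N2.N0=(suspect,v1) N2.N1=(alive,v0) N2.N2=(alive,v1)
Op 9: gossip N2<->N0 -> N2.N0=(suspect,v1) N2.N1=(alive,v0) N2.N2=(alive,v1) | N0.N0=(suspect,v1) N0.N1=(alive,v0) N0.N2=(alive,v1)

Answer: N0=suspect,1 N1=alive,0 N2=alive,1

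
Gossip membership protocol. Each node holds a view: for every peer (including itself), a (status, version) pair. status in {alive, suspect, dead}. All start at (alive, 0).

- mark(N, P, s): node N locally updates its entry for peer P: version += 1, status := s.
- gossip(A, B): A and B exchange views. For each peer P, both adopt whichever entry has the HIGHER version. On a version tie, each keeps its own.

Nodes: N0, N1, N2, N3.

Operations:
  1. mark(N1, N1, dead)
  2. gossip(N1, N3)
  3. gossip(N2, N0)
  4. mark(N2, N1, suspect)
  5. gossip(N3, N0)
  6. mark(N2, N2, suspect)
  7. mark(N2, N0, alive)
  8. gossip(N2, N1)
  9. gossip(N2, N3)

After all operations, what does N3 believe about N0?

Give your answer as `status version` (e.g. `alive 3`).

Op 1: N1 marks N1=dead -> (dead,v1)
Op 2: gossip N1<->N3 -> N1.N0=(alive,v0) N1.N1=(dead,v1) N1.N2=(alive,v0) N1.N3=(alive,v0) | N3.N0=(alive,v0) N3.N1=(dead,v1) N3.N2=(alive,v0) N3.N3=(alive,v0)
Op 3: gossip N2<->N0 -> N2.N0=(alive,v0) N2.N1=(alive,v0) N2.N2=(alive,v0) N2.N3=(alive,v0) | N0.N0=(alive,v0) N0.N1=(alive,v0) N0.N2=(alive,v0) N0.N3=(alive,v0)
Op 4: N2 marks N1=suspect -> (suspect,v1)
Op 5: gossip N3<->N0 -> N3.N0=(alive,v0) N3.N1=(dead,v1) N3.N2=(alive,v0) N3.N3=(alive,v0) | N0.N0=(alive,v0) N0.N1=(dead,v1) N0.N2=(alive,v0) N0.N3=(alive,v0)
Op 6: N2 marks N2=suspect -> (suspect,v1)
Op 7: N2 marks N0=alive -> (alive,v1)
Op 8: gossip N2<->N1 -> N2.N0=(alive,v1) N2.N1=(suspect,v1) N2.N2=(suspect,v1) N2.N3=(alive,v0) | N1.N0=(alive,v1) N1.N1=(dead,v1) N1.N2=(suspect,v1) N1.N3=(alive,v0)
Op 9: gossip N2<->N3 -> N2.N0=(alive,v1) N2.N1=(suspect,v1) N2.N2=(suspect,v1) N2.N3=(alive,v0) | N3.N0=(alive,v1) N3.N1=(dead,v1) N3.N2=(suspect,v1) N3.N3=(alive,v0)

Answer: alive 1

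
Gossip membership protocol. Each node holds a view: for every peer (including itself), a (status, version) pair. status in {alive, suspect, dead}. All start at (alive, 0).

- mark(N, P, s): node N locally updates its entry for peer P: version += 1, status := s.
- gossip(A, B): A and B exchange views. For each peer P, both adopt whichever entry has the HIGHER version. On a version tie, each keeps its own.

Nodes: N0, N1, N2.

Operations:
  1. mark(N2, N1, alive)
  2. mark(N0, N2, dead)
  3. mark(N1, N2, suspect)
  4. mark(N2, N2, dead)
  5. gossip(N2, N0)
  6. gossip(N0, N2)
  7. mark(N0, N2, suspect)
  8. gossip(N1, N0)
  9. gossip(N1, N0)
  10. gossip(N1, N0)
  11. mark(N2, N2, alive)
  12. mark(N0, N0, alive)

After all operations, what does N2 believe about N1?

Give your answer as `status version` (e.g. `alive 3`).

Op 1: N2 marks N1=alive -> (alive,v1)
Op 2: N0 marks N2=dead -> (dead,v1)
Op 3: N1 marks N2=suspect -> (suspect,v1)
Op 4: N2 marks N2=dead -> (dead,v1)
Op 5: gossip N2<->N0 -> N2.N0=(alive,v0) N2.N1=(alive,v1) N2.N2=(dead,v1) | N0.N0=(alive,v0) N0.N1=(alive,v1) N0.N2=(dead,v1)
Op 6: gossip N0<->N2 -> N0.N0=(alive,v0) N0.N1=(alive,v1) N0.N2=(dead,v1) | N2.N0=(alive,v0) N2.N1=(alive,v1) N2.N2=(dead,v1)
Op 7: N0 marks N2=suspect -> (suspect,v2)
Op 8: gossip N1<->N0 -> N1.N0=(alive,v0) N1.N1=(alive,v1) N1.N2=(suspect,v2) | N0.N0=(alive,v0) N0.N1=(alive,v1) N0.N2=(suspect,v2)
Op 9: gossip N1<->N0 -> N1.N0=(alive,v0) N1.N1=(alive,v1) N1.N2=(suspect,v2) | N0.N0=(alive,v0) N0.N1=(alive,v1) N0.N2=(suspect,v2)
Op 10: gossip N1<->N0 -> N1.N0=(alive,v0) N1.N1=(alive,v1) N1.N2=(suspect,v2) | N0.N0=(alive,v0) N0.N1=(alive,v1) N0.N2=(suspect,v2)
Op 11: N2 marks N2=alive -> (alive,v2)
Op 12: N0 marks N0=alive -> (alive,v1)

Answer: alive 1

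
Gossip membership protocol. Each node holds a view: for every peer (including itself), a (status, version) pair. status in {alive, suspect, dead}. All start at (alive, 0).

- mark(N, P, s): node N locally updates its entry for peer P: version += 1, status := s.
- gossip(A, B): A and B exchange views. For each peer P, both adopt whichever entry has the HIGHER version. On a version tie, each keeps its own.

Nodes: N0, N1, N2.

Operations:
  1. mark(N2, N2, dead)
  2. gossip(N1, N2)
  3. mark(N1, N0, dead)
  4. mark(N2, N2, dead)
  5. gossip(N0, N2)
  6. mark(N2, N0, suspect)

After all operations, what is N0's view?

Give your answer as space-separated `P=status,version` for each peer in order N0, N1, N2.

Answer: N0=alive,0 N1=alive,0 N2=dead,2

Derivation:
Op 1: N2 marks N2=dead -> (dead,v1)
Op 2: gossip N1<->N2 -> N1.N0=(alive,v0) N1.N1=(alive,v0) N1.N2=(dead,v1) | N2.N0=(alive,v0) N2.N1=(alive,v0) N2.N2=(dead,v1)
Op 3: N1 marks N0=dead -> (dead,v1)
Op 4: N2 marks N2=dead -> (dead,v2)
Op 5: gossip N0<->N2 -> N0.N0=(alive,v0) N0.N1=(alive,v0) N0.N2=(dead,v2) | N2.N0=(alive,v0) N2.N1=(alive,v0) N2.N2=(dead,v2)
Op 6: N2 marks N0=suspect -> (suspect,v1)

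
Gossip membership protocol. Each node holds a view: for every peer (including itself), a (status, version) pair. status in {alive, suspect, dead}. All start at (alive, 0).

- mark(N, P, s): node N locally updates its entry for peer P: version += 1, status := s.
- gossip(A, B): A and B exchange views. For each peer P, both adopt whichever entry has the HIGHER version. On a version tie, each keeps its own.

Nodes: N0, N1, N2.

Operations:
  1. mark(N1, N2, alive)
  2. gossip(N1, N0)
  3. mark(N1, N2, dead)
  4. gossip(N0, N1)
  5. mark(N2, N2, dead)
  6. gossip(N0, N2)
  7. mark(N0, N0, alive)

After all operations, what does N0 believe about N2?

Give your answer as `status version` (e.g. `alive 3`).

Op 1: N1 marks N2=alive -> (alive,v1)
Op 2: gossip N1<->N0 -> N1.N0=(alive,v0) N1.N1=(alive,v0) N1.N2=(alive,v1) | N0.N0=(alive,v0) N0.N1=(alive,v0) N0.N2=(alive,v1)
Op 3: N1 marks N2=dead -> (dead,v2)
Op 4: gossip N0<->N1 -> N0.N0=(alive,v0) N0.N1=(alive,v0) N0.N2=(dead,v2) | N1.N0=(alive,v0) N1.N1=(alive,v0) N1.N2=(dead,v2)
Op 5: N2 marks N2=dead -> (dead,v1)
Op 6: gossip N0<->N2 -> N0.N0=(alive,v0) N0.N1=(alive,v0) N0.N2=(dead,v2) | N2.N0=(alive,v0) N2.N1=(alive,v0) N2.N2=(dead,v2)
Op 7: N0 marks N0=alive -> (alive,v1)

Answer: dead 2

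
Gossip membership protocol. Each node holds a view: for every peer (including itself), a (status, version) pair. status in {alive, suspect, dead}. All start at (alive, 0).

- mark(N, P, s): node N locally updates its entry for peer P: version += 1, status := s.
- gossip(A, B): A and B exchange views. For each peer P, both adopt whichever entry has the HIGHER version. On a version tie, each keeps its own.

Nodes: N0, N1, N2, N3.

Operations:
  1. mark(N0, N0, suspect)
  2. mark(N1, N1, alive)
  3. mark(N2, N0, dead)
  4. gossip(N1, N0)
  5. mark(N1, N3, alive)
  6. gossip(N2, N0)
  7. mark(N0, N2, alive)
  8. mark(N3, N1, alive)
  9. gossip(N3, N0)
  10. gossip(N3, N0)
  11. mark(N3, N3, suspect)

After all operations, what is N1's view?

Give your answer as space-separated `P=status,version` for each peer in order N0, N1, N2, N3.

Answer: N0=suspect,1 N1=alive,1 N2=alive,0 N3=alive,1

Derivation:
Op 1: N0 marks N0=suspect -> (suspect,v1)
Op 2: N1 marks N1=alive -> (alive,v1)
Op 3: N2 marks N0=dead -> (dead,v1)
Op 4: gossip N1<->N0 -> N1.N0=(suspect,v1) N1.N1=(alive,v1) N1.N2=(alive,v0) N1.N3=(alive,v0) | N0.N0=(suspect,v1) N0.N1=(alive,v1) N0.N2=(alive,v0) N0.N3=(alive,v0)
Op 5: N1 marks N3=alive -> (alive,v1)
Op 6: gossip N2<->N0 -> N2.N0=(dead,v1) N2.N1=(alive,v1) N2.N2=(alive,v0) N2.N3=(alive,v0) | N0.N0=(suspect,v1) N0.N1=(alive,v1) N0.N2=(alive,v0) N0.N3=(alive,v0)
Op 7: N0 marks N2=alive -> (alive,v1)
Op 8: N3 marks N1=alive -> (alive,v1)
Op 9: gossip N3<->N0 -> N3.N0=(suspect,v1) N3.N1=(alive,v1) N3.N2=(alive,v1) N3.N3=(alive,v0) | N0.N0=(suspect,v1) N0.N1=(alive,v1) N0.N2=(alive,v1) N0.N3=(alive,v0)
Op 10: gossip N3<->N0 -> N3.N0=(suspect,v1) N3.N1=(alive,v1) N3.N2=(alive,v1) N3.N3=(alive,v0) | N0.N0=(suspect,v1) N0.N1=(alive,v1) N0.N2=(alive,v1) N0.N3=(alive,v0)
Op 11: N3 marks N3=suspect -> (suspect,v1)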